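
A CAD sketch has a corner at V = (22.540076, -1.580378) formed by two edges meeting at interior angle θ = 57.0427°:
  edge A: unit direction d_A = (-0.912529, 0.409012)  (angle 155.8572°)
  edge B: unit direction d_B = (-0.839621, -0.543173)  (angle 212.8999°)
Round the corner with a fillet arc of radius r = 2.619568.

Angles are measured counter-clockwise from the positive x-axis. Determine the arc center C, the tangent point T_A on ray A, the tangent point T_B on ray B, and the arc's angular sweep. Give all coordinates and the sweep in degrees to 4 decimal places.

bisector direction at 184.3785° = (-0.997081,-0.076346)
center distance |VC| = r/sin(θ/2) = 2.619568/sin(28.5214°) = 5.486165
C = V + |VC|·bis = (17.0699,-1.9992)
T_A = V + ((C−V)·d_A)·d_A = V + 4.8204·d_A = (18.1414,0.3912)
T_B = V + ((C−V)·d_B)·d_B = V + 4.8204·d_B = (18.4928,-4.1987)
sweep = 180° − θ = 122.9573°

center=(17.0699,-1.9992) T_A=(18.1414,0.3912) T_B=(18.4928,-4.1987) sweep=122.9573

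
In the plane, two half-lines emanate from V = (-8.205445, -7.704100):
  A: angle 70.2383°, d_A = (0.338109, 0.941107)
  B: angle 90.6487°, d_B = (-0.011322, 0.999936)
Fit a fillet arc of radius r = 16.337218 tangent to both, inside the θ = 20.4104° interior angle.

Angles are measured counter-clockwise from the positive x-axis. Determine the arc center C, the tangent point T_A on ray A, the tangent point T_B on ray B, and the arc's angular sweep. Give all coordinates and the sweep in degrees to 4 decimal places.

center=(7.1033,83.2262) T_A=(22.4783,77.7025) T_B=(-9.2329,83.0413) sweep=159.5896

bisector direction at 80.4435° = (0.166020,0.986122)
center distance |VC| = r/sin(θ/2) = 16.337218/sin(10.2052°) = 92.209987
C = V + |VC|·bis = (7.1033,83.2262)
T_A = V + ((C−V)·d_A)·d_A = V + 90.7512·d_A = (22.4783,77.7025)
T_B = V + ((C−V)·d_B)·d_B = V + 90.7512·d_B = (-9.2329,83.0413)
sweep = 180° − θ = 159.5896°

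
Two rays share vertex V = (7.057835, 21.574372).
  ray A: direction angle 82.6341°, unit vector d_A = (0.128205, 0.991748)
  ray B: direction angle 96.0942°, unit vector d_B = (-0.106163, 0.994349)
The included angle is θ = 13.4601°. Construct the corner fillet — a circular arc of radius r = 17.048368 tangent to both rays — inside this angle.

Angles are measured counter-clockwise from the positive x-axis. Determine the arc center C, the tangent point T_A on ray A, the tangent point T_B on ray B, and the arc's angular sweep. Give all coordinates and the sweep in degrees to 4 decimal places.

center=(8.6722,167.0397) T_A=(25.5799,164.8540) T_B=(-8.2798,165.2298) sweep=166.5399

bisector direction at 89.3641° = (0.011097,0.999938)
center distance |VC| = r/sin(θ/2) = 17.048368/sin(6.7301°) = 145.474304
C = V + |VC|·bis = (8.6722,167.0397)
T_A = V + ((C−V)·d_A)·d_A = V + 144.4719·d_A = (25.5799,164.8540)
T_B = V + ((C−V)·d_B)·d_B = V + 144.4719·d_B = (-8.2798,165.2298)
sweep = 180° − θ = 166.5399°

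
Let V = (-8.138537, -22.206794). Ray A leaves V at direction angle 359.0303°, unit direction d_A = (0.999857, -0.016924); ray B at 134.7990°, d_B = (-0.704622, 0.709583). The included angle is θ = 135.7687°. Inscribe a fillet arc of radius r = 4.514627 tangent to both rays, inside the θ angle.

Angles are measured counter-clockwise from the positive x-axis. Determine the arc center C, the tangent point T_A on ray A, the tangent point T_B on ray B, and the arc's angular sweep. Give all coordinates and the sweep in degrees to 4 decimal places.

bisector direction at 66.9147° = (0.392102,0.919922)
center distance |VC| = r/sin(θ/2) = 4.514627/sin(67.8843°) = 4.873166
C = V + |VC|·bis = (-6.2278,-17.7239)
T_A = V + ((C−V)·d_A)·d_A = V + 1.8346·d_A = (-6.3042,-22.2378)
T_B = V + ((C−V)·d_B)·d_B = V + 1.8346·d_B = (-9.4313,-20.9050)
sweep = 180° − θ = 44.2313°

center=(-6.2278,-17.7239) T_A=(-6.3042,-22.2378) T_B=(-9.4313,-20.9050) sweep=44.2313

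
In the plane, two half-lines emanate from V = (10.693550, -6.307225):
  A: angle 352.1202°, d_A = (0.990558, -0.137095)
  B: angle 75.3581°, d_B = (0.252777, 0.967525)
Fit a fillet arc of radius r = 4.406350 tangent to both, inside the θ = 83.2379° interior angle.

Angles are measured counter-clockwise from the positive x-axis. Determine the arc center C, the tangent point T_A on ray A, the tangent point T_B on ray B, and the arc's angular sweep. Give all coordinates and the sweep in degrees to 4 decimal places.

bisector direction at 33.7391° = (0.831575,0.555413)
center distance |VC| = r/sin(θ/2) = 4.406350/sin(41.6189°) = 6.634336
C = V + |VC|·bis = (16.2105,-2.6224)
T_A = V + ((C−V)·d_A)·d_A = V + 4.9597·d_A = (15.6064,-6.9872)
T_B = V + ((C−V)·d_B)·d_B = V + 4.9597·d_B = (11.9472,-1.5086)
sweep = 180° − θ = 96.7621°

center=(16.2105,-2.6224) T_A=(15.6064,-6.9872) T_B=(11.9472,-1.5086) sweep=96.7621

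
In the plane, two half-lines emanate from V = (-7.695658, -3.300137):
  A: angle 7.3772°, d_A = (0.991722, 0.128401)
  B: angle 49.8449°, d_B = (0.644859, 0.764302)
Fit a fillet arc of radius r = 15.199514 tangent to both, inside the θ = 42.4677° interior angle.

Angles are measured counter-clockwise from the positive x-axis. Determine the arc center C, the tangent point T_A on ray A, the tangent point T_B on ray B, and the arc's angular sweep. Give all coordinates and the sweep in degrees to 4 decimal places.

center=(29.1470,16.7964) T_A=(31.0987,1.7227) T_B=(17.5300,26.5979) sweep=137.5323

bisector direction at 28.6110° = (0.877891,0.478861)
center distance |VC| = r/sin(θ/2) = 15.199514/sin(21.2339°) = 41.967283
C = V + |VC|·bis = (29.1470,16.7964)
T_A = V + ((C−V)·d_A)·d_A = V + 39.1181·d_A = (31.0987,1.7227)
T_B = V + ((C−V)·d_B)·d_B = V + 39.1181·d_B = (17.5300,26.5979)
sweep = 180° − θ = 137.5323°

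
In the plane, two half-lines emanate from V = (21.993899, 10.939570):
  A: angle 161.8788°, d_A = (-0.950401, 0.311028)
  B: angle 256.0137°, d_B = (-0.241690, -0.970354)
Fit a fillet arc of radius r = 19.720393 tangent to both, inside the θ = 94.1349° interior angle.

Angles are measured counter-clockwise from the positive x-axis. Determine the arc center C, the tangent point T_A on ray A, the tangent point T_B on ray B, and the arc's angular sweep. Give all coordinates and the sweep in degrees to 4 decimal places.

bisector direction at 208.9463° = (-0.875074,-0.483989)
center distance |VC| = r/sin(θ/2) = 19.720393/sin(47.0675°) = 26.934685
C = V + |VC|·bis = (-1.5759,-2.0965)
T_A = V + ((C−V)·d_A)·d_A = V + 18.3462·d_A = (4.5576,16.6458)
T_B = V + ((C−V)·d_B)·d_B = V + 18.3462·d_B = (17.5598,-6.8627)
sweep = 180° − θ = 85.8651°

center=(-1.5759,-2.0965) T_A=(4.5576,16.6458) T_B=(17.5598,-6.8627) sweep=85.8651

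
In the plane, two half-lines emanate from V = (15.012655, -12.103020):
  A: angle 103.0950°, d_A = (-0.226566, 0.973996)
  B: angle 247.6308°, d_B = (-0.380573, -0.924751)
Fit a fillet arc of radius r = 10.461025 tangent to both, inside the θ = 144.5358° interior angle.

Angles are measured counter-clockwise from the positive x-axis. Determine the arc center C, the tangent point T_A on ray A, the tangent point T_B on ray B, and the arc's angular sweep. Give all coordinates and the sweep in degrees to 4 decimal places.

center=(4.0658,-11.2151) T_A=(14.2548,-8.8450) T_B=(13.7396,-15.1963) sweep=35.4642

bisector direction at 175.3629° = (-0.996727,0.080844)
center distance |VC| = r/sin(θ/2) = 10.461025/sin(72.2679°) = 10.982807
C = V + |VC|·bis = (4.0658,-11.2151)
T_A = V + ((C−V)·d_A)·d_A = V + 3.3450·d_A = (14.2548,-8.8450)
T_B = V + ((C−V)·d_B)·d_B = V + 3.3450·d_B = (13.7396,-15.1963)
sweep = 180° − θ = 35.4642°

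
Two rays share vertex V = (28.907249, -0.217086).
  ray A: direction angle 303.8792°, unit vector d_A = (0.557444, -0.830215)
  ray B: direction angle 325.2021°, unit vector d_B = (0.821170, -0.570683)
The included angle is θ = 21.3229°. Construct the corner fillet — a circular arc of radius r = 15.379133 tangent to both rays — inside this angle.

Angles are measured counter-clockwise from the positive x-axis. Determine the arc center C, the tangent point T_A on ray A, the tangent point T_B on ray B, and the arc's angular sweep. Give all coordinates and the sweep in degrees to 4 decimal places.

center=(87.2145,-59.4668) T_A=(74.4465,-68.0398) T_B=(95.9911,-46.8379) sweep=158.6771

bisector direction at 314.5407° = (0.701415,-0.712753)
center distance |VC| = r/sin(θ/2) = 15.379133/sin(10.6615°) = 83.128001
C = V + |VC|·bis = (87.2145,-59.4668)
T_A = V + ((C−V)·d_A)·d_A = V + 81.6930·d_A = (74.4465,-68.0398)
T_B = V + ((C−V)·d_B)·d_B = V + 81.6930·d_B = (95.9911,-46.8379)
sweep = 180° − θ = 158.6771°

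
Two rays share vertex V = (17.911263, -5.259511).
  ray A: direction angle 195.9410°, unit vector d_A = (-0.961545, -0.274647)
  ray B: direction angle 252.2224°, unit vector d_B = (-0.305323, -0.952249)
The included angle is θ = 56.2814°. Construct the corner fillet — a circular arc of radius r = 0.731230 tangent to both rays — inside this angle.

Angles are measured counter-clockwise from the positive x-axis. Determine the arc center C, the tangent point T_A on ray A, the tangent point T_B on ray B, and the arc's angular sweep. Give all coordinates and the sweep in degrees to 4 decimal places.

bisector direction at 224.0817° = (-0.718349,-0.695683)
center distance |VC| = r/sin(θ/2) = 0.731230/sin(28.1407°) = 1.550404
C = V + |VC|·bis = (16.7975,-6.3381)
T_A = V + ((C−V)·d_A)·d_A = V + 1.3671·d_A = (16.5967,-5.6350)
T_B = V + ((C−V)·d_B)·d_B = V + 1.3671·d_B = (17.4938,-6.5614)
sweep = 180° − θ = 123.7186°

center=(16.7975,-6.3381) T_A=(16.5967,-5.6350) T_B=(17.4938,-6.5614) sweep=123.7186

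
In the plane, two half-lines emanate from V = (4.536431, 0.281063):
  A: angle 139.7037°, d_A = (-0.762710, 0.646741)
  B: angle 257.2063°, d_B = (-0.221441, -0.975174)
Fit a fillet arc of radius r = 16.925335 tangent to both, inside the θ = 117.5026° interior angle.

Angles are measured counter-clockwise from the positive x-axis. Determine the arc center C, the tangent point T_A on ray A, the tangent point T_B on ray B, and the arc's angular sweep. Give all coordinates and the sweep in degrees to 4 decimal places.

bisector direction at 198.4550° = (-0.948573,-0.316560)
center distance |VC| = r/sin(θ/2) = 16.925335/sin(58.7513°) = 19.797482
C = V + |VC|·bis = (-14.2429,-5.9860)
T_A = V + ((C−V)·d_A)·d_A = V + 10.2700·d_A = (-3.2966,6.9231)
T_B = V + ((C−V)·d_B)·d_B = V + 10.2700·d_B = (2.2622,-9.7340)
sweep = 180° − θ = 62.4974°

center=(-14.2429,-5.9860) T_A=(-3.2966,6.9231) T_B=(2.2622,-9.7340) sweep=62.4974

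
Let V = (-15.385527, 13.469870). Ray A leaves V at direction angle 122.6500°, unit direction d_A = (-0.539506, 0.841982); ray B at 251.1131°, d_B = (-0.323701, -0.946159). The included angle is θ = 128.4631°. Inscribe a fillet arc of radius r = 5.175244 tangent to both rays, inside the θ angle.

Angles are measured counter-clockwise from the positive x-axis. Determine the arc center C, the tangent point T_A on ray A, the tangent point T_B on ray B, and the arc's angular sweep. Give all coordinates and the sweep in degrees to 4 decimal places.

bisector direction at 186.8816° = (-0.992796,-0.119817)
center distance |VC| = r/sin(θ/2) = 5.175244/sin(64.2315°) = 5.746706
C = V + |VC|·bis = (-21.0908,12.7813)
T_A = V + ((C−V)·d_A)·d_A = V + 2.4983·d_A = (-16.7334,15.5734)
T_B = V + ((C−V)·d_B)·d_B = V + 2.4983·d_B = (-16.1942,11.1061)
sweep = 180° − θ = 51.5369°

center=(-21.0908,12.7813) T_A=(-16.7334,15.5734) T_B=(-16.1942,11.1061) sweep=51.5369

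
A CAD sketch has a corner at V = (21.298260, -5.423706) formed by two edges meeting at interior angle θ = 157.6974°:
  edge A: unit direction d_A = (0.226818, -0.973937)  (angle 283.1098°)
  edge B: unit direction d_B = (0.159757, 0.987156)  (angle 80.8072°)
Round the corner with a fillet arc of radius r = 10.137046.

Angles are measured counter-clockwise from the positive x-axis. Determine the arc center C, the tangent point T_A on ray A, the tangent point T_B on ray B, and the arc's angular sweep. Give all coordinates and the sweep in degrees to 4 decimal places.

bisector direction at 1.9585° = (0.999416,0.034176)
center distance |VC| = r/sin(θ/2) = 10.137046/sin(78.8487°) = 10.332117
C = V + |VC|·bis = (31.6243,-5.0706)
T_A = V + ((C−V)·d_A)·d_A = V + 1.9982·d_A = (21.7515,-7.3699)
T_B = V + ((C−V)·d_B)·d_B = V + 1.9982·d_B = (21.6175,-3.4511)
sweep = 180° − θ = 22.3026°

center=(31.6243,-5.0706) T_A=(21.7515,-7.3699) T_B=(21.6175,-3.4511) sweep=22.3026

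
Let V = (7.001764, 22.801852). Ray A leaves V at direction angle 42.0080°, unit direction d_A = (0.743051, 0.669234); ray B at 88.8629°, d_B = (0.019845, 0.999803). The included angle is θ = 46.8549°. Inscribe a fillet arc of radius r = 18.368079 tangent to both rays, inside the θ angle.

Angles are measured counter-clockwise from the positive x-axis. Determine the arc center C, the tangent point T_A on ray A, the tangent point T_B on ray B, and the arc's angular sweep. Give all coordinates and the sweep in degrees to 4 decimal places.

center=(26.2075,64.8194) T_A=(38.5000,51.1710) T_B=(7.8430,65.1839) sweep=133.1451

bisector direction at 65.4355° = (0.415718,0.909493)
center distance |VC| = r/sin(θ/2) = 18.368079/sin(23.4275°) = 46.198830
C = V + |VC|·bis = (26.2075,64.8194)
T_A = V + ((C−V)·d_A)·d_A = V + 42.3904·d_A = (38.5000,51.1710)
T_B = V + ((C−V)·d_B)·d_B = V + 42.3904·d_B = (7.8430,65.1839)
sweep = 180° − θ = 133.1451°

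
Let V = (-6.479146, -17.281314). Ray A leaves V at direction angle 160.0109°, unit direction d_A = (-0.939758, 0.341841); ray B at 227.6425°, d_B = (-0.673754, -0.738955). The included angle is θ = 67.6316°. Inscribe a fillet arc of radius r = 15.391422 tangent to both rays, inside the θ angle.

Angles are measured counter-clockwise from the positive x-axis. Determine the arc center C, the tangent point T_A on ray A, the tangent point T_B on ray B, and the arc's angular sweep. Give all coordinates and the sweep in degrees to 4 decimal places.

center=(-33.3341,-23.8908) T_A=(-28.0726,-9.4266) T_B=(-21.9605,-34.2608) sweep=112.3684

bisector direction at 193.8267° = (-0.971023,-0.238986)
center distance |VC| = r/sin(θ/2) = 15.391422/sin(33.8158°) = 27.656312
C = V + |VC|·bis = (-33.3341,-23.8908)
T_A = V + ((C−V)·d_A)·d_A = V + 22.9777·d_A = (-28.0726,-9.4266)
T_B = V + ((C−V)·d_B)·d_B = V + 22.9777·d_B = (-21.9605,-34.2608)
sweep = 180° − θ = 112.3684°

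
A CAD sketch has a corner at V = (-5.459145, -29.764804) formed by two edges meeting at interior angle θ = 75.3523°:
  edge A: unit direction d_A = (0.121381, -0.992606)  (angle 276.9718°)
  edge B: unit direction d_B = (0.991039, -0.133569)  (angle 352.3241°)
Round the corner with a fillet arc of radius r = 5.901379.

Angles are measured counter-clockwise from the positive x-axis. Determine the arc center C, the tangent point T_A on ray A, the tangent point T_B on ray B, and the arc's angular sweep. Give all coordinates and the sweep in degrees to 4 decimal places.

bisector direction at 314.6479° = (0.702749,-0.711438)
center distance |VC| = r/sin(θ/2) = 5.901379/sin(37.6761°) = 9.655435
C = V + |VC|·bis = (1.3262,-36.6340)
T_A = V + ((C−V)·d_A)·d_A = V + 7.6421·d_A = (-4.5315,-37.3504)
T_B = V + ((C−V)·d_B)·d_B = V + 7.6421·d_B = (2.1144,-30.7855)
sweep = 180° − θ = 104.6477°

center=(1.3262,-36.6340) T_A=(-4.5315,-37.3504) T_B=(2.1144,-30.7855) sweep=104.6477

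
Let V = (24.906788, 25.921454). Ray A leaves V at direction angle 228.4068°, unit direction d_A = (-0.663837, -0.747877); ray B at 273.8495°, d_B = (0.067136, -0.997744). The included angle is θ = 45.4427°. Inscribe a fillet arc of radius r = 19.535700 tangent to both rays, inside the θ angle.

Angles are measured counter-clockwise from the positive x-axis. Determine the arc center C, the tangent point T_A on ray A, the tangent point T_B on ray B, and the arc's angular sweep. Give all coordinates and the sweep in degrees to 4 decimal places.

bisector direction at 251.1282° = (-0.323453,-0.946244)
center distance |VC| = r/sin(θ/2) = 19.535700/sin(22.7214°) = 50.577893
C = V + |VC|·bis = (8.5472,-21.9376)
T_A = V + ((C−V)·d_A)·d_A = V + 46.6528·d_A = (-6.0631,-8.9691)
T_B = V + ((C−V)·d_B)·d_B = V + 46.6528·d_B = (28.0389,-20.6260)
sweep = 180° − θ = 134.5573°

center=(8.5472,-21.9376) T_A=(-6.0631,-8.9691) T_B=(28.0389,-20.6260) sweep=134.5573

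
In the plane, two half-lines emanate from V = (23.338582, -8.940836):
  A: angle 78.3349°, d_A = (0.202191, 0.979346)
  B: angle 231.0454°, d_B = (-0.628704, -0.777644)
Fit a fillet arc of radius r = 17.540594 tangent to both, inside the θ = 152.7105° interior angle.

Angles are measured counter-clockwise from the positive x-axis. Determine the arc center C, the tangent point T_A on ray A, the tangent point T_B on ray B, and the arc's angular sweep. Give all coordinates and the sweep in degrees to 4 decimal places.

bisector direction at 154.6902° = (-0.904009,0.427513)
center distance |VC| = r/sin(θ/2) = 17.540594/sin(76.3552°) = 18.050019
C = V + |VC|·bis = (7.0212,-1.2242)
T_A = V + ((C−V)·d_A)·d_A = V + 4.2580·d_A = (24.1995,-4.7708)
T_B = V + ((C−V)·d_B)·d_B = V + 4.2580·d_B = (20.6615,-12.2521)
sweep = 180° − θ = 27.2895°

center=(7.0212,-1.2242) T_A=(24.1995,-4.7708) T_B=(20.6615,-12.2521) sweep=27.2895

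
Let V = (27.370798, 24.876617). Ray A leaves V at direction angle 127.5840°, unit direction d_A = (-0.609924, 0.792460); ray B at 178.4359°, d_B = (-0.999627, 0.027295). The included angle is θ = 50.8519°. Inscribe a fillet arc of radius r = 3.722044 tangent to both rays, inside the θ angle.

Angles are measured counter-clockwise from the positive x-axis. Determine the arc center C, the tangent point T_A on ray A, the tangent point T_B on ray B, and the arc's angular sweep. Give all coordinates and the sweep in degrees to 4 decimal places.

bisector direction at 153.0100° = (-0.891085,0.453836)
center distance |VC| = r/sin(θ/2) = 3.722044/sin(25.4260°) = 8.669137
C = V + |VC|·bis = (19.6459,28.8110)
T_A = V + ((C−V)·d_A)·d_A = V + 7.8295·d_A = (22.5954,31.0811)
T_B = V + ((C−V)·d_B)·d_B = V + 7.8295·d_B = (19.5443,25.0903)
sweep = 180° − θ = 129.1481°

center=(19.6459,28.8110) T_A=(22.5954,31.0811) T_B=(19.5443,25.0903) sweep=129.1481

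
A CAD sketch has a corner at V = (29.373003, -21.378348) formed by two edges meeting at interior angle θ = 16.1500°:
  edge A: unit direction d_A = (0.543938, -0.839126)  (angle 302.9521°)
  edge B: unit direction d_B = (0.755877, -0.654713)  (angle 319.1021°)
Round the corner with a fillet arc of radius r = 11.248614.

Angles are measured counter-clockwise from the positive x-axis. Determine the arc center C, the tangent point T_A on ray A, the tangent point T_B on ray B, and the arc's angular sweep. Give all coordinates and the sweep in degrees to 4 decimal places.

bisector direction at 311.0271° = (0.656416,-0.754399)
center distance |VC| = r/sin(θ/2) = 11.248614/sin(8.0750°) = 80.078842
C = V + |VC|·bis = (81.9380,-81.7898)
T_A = V + ((C−V)·d_A)·d_A = V + 79.2849·d_A = (72.4990,-87.9083)
T_B = V + ((C−V)·d_B)·d_B = V + 79.2849·d_B = (89.3026,-73.2872)
sweep = 180° − θ = 163.8500°

center=(81.9380,-81.7898) T_A=(72.4990,-87.9083) T_B=(89.3026,-73.2872) sweep=163.8500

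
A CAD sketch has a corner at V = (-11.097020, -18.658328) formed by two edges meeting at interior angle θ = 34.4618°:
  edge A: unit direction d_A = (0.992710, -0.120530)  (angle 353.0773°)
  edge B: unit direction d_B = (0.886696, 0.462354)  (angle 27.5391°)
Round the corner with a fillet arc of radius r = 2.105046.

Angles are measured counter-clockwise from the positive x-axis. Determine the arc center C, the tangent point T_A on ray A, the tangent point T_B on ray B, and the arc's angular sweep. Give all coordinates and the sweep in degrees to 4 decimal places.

bisector direction at 10.3082° = (0.983859,0.178943)
center distance |VC| = r/sin(θ/2) = 2.105046/sin(17.2309°) = 7.106283
C = V + |VC|·bis = (-4.1054,-17.3867)
T_A = V + ((C−V)·d_A)·d_A = V + 6.7873·d_A = (-4.3592,-19.4764)
T_B = V + ((C−V)·d_B)·d_B = V + 6.7873·d_B = (-5.0787,-15.5202)
sweep = 180° − θ = 145.5382°

center=(-4.1054,-17.3867) T_A=(-4.3592,-19.4764) T_B=(-5.0787,-15.5202) sweep=145.5382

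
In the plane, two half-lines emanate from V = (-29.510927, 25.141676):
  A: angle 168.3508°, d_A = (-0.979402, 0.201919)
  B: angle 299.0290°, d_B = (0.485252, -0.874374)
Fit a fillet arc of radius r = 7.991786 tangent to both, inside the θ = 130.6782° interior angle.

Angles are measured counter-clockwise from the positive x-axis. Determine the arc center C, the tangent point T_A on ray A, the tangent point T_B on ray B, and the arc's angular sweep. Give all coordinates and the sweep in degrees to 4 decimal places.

bisector direction at 233.6899° = (-0.592155,-0.805824)
center distance |VC| = r/sin(θ/2) = 7.991786/sin(65.3391°) = 8.793845
C = V + |VC|·bis = (-34.7182,18.0554)
T_A = V + ((C−V)·d_A)·d_A = V + 3.6692·d_A = (-33.1046,25.8826)
T_B = V + ((C−V)·d_B)·d_B = V + 3.6692·d_B = (-27.7304,21.9334)
sweep = 180° − θ = 49.3218°

center=(-34.7182,18.0554) T_A=(-33.1046,25.8826) T_B=(-27.7304,21.9334) sweep=49.3218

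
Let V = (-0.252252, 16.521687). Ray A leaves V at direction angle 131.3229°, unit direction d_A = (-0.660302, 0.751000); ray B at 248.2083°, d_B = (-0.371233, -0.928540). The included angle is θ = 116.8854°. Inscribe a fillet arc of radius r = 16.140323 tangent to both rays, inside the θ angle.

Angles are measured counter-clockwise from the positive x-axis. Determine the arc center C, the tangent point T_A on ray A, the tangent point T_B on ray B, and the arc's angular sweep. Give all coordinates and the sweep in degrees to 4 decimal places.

bisector direction at 189.7656° = (-0.985510,-0.169618)
center distance |VC| = r/sin(θ/2) = 16.140323/sin(58.4427°) = 18.941435
C = V + |VC|·bis = (-18.9192,13.3089)
T_A = V + ((C−V)·d_A)·d_A = V + 9.9130·d_A = (-6.7978,23.9664)
T_B = V + ((C−V)·d_B)·d_B = V + 9.9130·d_B = (-3.9323,7.3171)
sweep = 180° − θ = 63.1146°

center=(-18.9192,13.3089) T_A=(-6.7978,23.9664) T_B=(-3.9323,7.3171) sweep=63.1146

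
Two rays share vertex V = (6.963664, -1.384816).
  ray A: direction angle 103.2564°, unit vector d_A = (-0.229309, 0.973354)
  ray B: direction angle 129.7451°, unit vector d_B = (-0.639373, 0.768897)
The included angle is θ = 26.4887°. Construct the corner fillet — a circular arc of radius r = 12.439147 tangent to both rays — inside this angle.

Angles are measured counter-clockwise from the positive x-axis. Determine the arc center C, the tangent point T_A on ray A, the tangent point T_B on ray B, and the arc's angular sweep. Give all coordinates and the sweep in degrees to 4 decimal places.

bisector direction at 116.5007° = (-0.446210,0.894929)
center distance |VC| = r/sin(θ/2) = 12.439147/sin(13.2444°) = 54.294666
C = V + |VC|·bis = (-17.2631,47.2050)
T_A = V + ((C−V)·d_A)·d_A = V + 52.8505·d_A = (-5.1554,50.0574)
T_B = V + ((C−V)·d_B)·d_B = V + 52.8505·d_B = (-26.8275,39.2518)
sweep = 180° − θ = 153.5113°

center=(-17.2631,47.2050) T_A=(-5.1554,50.0574) T_B=(-26.8275,39.2518) sweep=153.5113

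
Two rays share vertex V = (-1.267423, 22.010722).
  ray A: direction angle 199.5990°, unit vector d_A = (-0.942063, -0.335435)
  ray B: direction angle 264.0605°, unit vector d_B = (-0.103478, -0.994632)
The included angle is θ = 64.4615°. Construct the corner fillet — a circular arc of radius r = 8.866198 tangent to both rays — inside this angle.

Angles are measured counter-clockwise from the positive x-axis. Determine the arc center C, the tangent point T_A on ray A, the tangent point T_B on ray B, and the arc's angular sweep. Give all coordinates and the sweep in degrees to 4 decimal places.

center=(-11.5412,8.9411) T_A=(-14.5152,17.2937) T_B=(-2.7226,8.0237) sweep=115.5385

bisector direction at 231.8298° = (-0.618000,-0.786178)
center distance |VC| = r/sin(θ/2) = 8.866198/sin(32.2308°) = 16.624215
C = V + |VC|·bis = (-11.5412,8.9411)
T_A = V + ((C−V)·d_A)·d_A = V + 14.0625·d_A = (-14.5152,17.2937)
T_B = V + ((C−V)·d_B)·d_B = V + 14.0625·d_B = (-2.7226,8.0237)
sweep = 180° − θ = 115.5385°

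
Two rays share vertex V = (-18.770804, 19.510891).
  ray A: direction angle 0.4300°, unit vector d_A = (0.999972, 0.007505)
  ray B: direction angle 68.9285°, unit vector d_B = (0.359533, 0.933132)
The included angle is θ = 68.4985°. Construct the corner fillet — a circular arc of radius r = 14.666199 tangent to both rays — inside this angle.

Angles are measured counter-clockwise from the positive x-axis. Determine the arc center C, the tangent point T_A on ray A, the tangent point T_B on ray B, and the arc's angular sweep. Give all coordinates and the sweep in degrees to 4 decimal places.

center=(2.6593,34.3383) T_A=(2.7694,19.6726) T_B=(-11.0262,39.6113) sweep=111.5015

bisector direction at 34.6793° = (0.822350,0.568982)
center distance |VC| = r/sin(θ/2) = 14.666199/sin(34.2493°) = 26.059617
C = V + |VC|·bis = (2.6593,34.3383)
T_A = V + ((C−V)·d_A)·d_A = V + 21.5408·d_A = (2.7694,19.6726)
T_B = V + ((C−V)·d_B)·d_B = V + 21.5408·d_B = (-11.0262,39.6113)
sweep = 180° − θ = 111.5015°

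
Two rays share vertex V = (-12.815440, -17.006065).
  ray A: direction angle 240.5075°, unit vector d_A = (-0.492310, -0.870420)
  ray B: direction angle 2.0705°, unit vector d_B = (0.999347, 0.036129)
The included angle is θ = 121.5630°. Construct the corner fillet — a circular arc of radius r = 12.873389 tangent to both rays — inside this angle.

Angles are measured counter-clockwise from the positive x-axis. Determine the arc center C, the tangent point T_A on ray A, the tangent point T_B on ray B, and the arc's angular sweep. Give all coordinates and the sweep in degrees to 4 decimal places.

center=(-5.1549,-29.6109) T_A=(-16.3601,-23.2732) T_B=(-5.6200,-16.7459) sweep=58.4370

bisector direction at 301.2890° = (0.519355,-0.854559)
center distance |VC| = r/sin(θ/2) = 12.873389/sin(60.7815°) = 14.750129
C = V + |VC|·bis = (-5.1549,-29.6109)
T_A = V + ((C−V)·d_A)·d_A = V + 7.2001·d_A = (-16.3601,-23.2732)
T_B = V + ((C−V)·d_B)·d_B = V + 7.2001·d_B = (-5.6200,-16.7459)
sweep = 180° − θ = 58.4370°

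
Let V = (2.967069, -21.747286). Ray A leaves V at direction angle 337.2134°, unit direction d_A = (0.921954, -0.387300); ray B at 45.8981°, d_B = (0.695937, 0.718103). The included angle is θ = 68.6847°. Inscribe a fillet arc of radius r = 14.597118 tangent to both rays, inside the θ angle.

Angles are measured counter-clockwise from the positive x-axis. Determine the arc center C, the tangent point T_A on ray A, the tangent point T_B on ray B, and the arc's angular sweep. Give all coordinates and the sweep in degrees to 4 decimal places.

center=(28.3177,-16.5639) T_A=(22.6643,-30.0218) T_B=(17.8355,-6.4053) sweep=111.3153

bisector direction at 11.5558° = (0.979730,0.200321)
center distance |VC| = r/sin(θ/2) = 14.597118/sin(34.3424°) = 25.875152
C = V + |VC|·bis = (28.3177,-16.5639)
T_A = V + ((C−V)·d_A)·d_A = V + 21.3646·d_A = (22.6643,-30.0218)
T_B = V + ((C−V)·d_B)·d_B = V + 21.3646·d_B = (17.8355,-6.4053)
sweep = 180° − θ = 111.3153°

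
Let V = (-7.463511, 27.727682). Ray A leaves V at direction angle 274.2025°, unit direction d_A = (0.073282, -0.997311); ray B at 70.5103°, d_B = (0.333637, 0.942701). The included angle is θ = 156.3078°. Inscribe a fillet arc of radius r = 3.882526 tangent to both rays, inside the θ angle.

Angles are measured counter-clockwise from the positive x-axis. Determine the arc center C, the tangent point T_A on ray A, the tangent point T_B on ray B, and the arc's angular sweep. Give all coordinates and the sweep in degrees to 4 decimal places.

center=(-3.5317,27.2000) T_A=(-7.4038,26.9155) T_B=(-7.1918,28.4954) sweep=23.6922

bisector direction at 352.3564° = (0.991115,-0.133011)
center distance |VC| = r/sin(θ/2) = 3.882526/sin(78.1539°) = 3.967013
C = V + |VC|·bis = (-3.5317,27.2000)
T_A = V + ((C−V)·d_A)·d_A = V + 0.8144·d_A = (-7.4038,26.9155)
T_B = V + ((C−V)·d_B)·d_B = V + 0.8144·d_B = (-7.1918,28.4954)
sweep = 180° − θ = 23.6922°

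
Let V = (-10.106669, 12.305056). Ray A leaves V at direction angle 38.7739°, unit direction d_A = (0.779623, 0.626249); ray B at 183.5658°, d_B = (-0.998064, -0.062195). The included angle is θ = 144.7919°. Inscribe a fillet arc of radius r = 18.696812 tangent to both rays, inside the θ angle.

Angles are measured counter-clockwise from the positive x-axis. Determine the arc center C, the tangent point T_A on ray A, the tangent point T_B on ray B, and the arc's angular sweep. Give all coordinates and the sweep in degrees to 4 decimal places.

center=(-17.1905,30.5967) T_A=(-5.4816,16.0202) T_B=(-16.0276,11.9361) sweep=35.2081

bisector direction at 111.1698° = (-0.361134,0.932514)
center distance |VC| = r/sin(θ/2) = 18.696812/sin(72.3959°) = 19.615416
C = V + |VC|·bis = (-17.1905,30.5967)
T_A = V + ((C−V)·d_A)·d_A = V + 5.9324·d_A = (-5.4816,16.0202)
T_B = V + ((C−V)·d_B)·d_B = V + 5.9324·d_B = (-16.0276,11.9361)
sweep = 180° − θ = 35.2081°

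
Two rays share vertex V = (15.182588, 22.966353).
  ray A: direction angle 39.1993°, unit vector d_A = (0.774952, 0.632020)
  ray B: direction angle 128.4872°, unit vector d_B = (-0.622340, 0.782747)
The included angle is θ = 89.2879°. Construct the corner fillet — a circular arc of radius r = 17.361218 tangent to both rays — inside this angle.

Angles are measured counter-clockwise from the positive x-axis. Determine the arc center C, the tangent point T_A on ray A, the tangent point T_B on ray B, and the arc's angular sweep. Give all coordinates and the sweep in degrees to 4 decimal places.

center=(17.8323,47.5303) T_A=(28.8050,34.0762) T_B=(4.2429,36.7258) sweep=90.7121

bisector direction at 83.8432° = (0.107249,0.994232)
center distance |VC| = r/sin(θ/2) = 17.361218/sin(44.6439°) = 24.706478
C = V + |VC|·bis = (17.8323,47.5303)
T_A = V + ((C−V)·d_A)·d_A = V + 17.5783·d_A = (28.8050,34.0762)
T_B = V + ((C−V)·d_B)·d_B = V + 17.5783·d_B = (4.2429,36.7258)
sweep = 180° − θ = 90.7121°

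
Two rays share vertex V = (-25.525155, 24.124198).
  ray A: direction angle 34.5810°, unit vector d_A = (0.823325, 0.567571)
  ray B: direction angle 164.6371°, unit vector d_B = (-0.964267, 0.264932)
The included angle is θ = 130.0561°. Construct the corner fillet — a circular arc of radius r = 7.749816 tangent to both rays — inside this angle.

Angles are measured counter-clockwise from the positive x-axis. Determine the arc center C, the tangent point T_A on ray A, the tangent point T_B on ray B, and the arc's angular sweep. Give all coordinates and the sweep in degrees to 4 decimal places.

bisector direction at 99.6090° = (-0.166924,0.985970)
center distance |VC| = r/sin(θ/2) = 7.749816/sin(65.0280°) = 8.549025
C = V + |VC|·bis = (-26.9522,32.5533)
T_A = V + ((C−V)·d_A)·d_A = V + 3.6092·d_A = (-22.5536,26.1727)
T_B = V + ((C−V)·d_B)·d_B = V + 3.6092·d_B = (-29.0054,25.0804)
sweep = 180° − θ = 49.9439°

center=(-26.9522,32.5533) T_A=(-22.5536,26.1727) T_B=(-29.0054,25.0804) sweep=49.9439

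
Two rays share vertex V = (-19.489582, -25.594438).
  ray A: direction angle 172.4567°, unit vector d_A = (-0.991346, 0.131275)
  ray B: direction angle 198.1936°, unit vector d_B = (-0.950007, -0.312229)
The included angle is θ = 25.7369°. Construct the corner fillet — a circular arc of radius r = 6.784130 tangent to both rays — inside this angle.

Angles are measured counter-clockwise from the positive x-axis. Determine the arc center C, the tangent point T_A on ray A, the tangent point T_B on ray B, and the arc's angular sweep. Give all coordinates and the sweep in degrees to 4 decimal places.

bisector direction at 185.3252° = (-0.995684,-0.092808)
center distance |VC| = r/sin(θ/2) = 6.784130/sin(12.8684°) = 30.461266
C = V + |VC|·bis = (-49.8194,-28.4215)
T_A = V + ((C−V)·d_A)·d_A = V + 29.6962·d_A = (-48.9288,-21.6961)
T_B = V + ((C−V)·d_B)·d_B = V + 29.6962·d_B = (-47.7012,-34.8664)
sweep = 180° − θ = 154.2631°

center=(-49.8194,-28.4215) T_A=(-48.9288,-21.6961) T_B=(-47.7012,-34.8664) sweep=154.2631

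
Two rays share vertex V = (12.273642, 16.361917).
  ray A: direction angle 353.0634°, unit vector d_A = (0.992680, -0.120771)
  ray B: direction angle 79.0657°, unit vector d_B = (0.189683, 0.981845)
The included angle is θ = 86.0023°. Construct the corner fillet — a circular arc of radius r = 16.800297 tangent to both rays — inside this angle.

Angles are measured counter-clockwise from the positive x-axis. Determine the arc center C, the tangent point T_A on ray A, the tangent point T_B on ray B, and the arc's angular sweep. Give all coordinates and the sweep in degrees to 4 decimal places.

bisector direction at 36.0645° = (0.808354,0.588696)
center distance |VC| = r/sin(θ/2) = 16.800297/sin(43.0012°) = 24.633396
C = V + |VC|·bis = (32.1862,30.8635)
T_A = V + ((C−V)·d_A)·d_A = V + 18.0154·d_A = (30.1572,14.1862)
T_B = V + ((C−V)·d_B)·d_B = V + 18.0154·d_B = (15.6909,34.0502)
sweep = 180° − θ = 93.9977°

center=(32.1862,30.8635) T_A=(30.1572,14.1862) T_B=(15.6909,34.0502) sweep=93.9977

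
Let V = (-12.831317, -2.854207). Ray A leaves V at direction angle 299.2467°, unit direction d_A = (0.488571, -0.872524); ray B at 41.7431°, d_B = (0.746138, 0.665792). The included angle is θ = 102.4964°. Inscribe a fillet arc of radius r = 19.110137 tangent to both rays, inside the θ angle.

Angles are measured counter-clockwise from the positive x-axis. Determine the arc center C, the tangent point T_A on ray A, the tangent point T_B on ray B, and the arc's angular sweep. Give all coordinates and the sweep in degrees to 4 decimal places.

center=(11.3367,-6.9008) T_A=(-5.3374,-16.2374) T_B=(-1.3867,7.3580) sweep=77.5036

bisector direction at 350.4949° = (0.986271,-0.165135)
center distance |VC| = r/sin(θ/2) = 19.110137/sin(51.2482°) = 24.504422
C = V + |VC|·bis = (11.3367,-6.9008)
T_A = V + ((C−V)·d_A)·d_A = V + 15.3385·d_A = (-5.3374,-16.2374)
T_B = V + ((C−V)·d_B)·d_B = V + 15.3385·d_B = (-1.3867,7.3580)
sweep = 180° − θ = 77.5036°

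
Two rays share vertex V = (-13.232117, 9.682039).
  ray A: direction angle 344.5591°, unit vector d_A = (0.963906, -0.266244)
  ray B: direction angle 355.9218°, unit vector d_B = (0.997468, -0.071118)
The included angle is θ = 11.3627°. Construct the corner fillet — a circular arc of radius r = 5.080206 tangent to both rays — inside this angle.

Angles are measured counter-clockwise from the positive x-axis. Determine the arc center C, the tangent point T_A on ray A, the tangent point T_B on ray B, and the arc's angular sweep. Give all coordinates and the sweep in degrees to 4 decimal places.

bisector direction at 350.2405° = (0.985528,-0.169514)
center distance |VC| = r/sin(θ/2) = 5.080206/sin(5.6814°) = 51.317363
C = V + |VC|·bis = (37.3426,0.9830)
T_A = V + ((C−V)·d_A)·d_A = V + 51.0653·d_A = (35.9900,-3.9138)
T_B = V + ((C−V)·d_B)·d_B = V + 51.0653·d_B = (37.7039,6.0504)
sweep = 180° − θ = 168.6373°

center=(37.3426,0.9830) T_A=(35.9900,-3.9138) T_B=(37.7039,6.0504) sweep=168.6373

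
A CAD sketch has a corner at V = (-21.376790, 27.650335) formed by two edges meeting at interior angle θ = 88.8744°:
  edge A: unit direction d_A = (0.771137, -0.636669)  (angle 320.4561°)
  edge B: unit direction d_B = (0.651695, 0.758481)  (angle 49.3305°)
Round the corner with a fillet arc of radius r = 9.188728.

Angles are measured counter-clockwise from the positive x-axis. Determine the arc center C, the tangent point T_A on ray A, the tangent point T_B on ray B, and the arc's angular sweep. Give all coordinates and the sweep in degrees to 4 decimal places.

bisector direction at 4.8933° = (0.996355,0.085300)
center distance |VC| = r/sin(θ/2) = 9.188728/sin(44.4372°) = 13.124372
C = V + |VC|·bis = (-8.3003,28.7698)
T_A = V + ((C−V)·d_A)·d_A = V + 9.3710·d_A = (-14.1504,21.6841)
T_B = V + ((C−V)·d_B)·d_B = V + 9.3710·d_B = (-15.2697,34.7581)
sweep = 180° − θ = 91.1256°

center=(-8.3003,28.7698) T_A=(-14.1504,21.6841) T_B=(-15.2697,34.7581) sweep=91.1256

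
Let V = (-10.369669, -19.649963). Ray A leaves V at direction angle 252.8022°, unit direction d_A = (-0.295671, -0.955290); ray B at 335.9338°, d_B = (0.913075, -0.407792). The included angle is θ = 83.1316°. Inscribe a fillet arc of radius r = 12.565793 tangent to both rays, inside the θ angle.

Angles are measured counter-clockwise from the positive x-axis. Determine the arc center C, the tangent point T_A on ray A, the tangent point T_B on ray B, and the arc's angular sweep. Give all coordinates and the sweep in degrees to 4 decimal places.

center=(-2.5554,-36.9020) T_A=(-14.5594,-33.1866) T_B=(2.5688,-25.4285) sweep=96.8684

bisector direction at 294.3680° = (0.412596,-0.910914)
center distance |VC| = r/sin(θ/2) = 12.565793/sin(41.5658°) = 18.939227
C = V + |VC|·bis = (-2.5554,-36.9020)
T_A = V + ((C−V)·d_A)·d_A = V + 14.1702·d_A = (-14.5594,-33.1866)
T_B = V + ((C−V)·d_B)·d_B = V + 14.1702·d_B = (2.5688,-25.4285)
sweep = 180° − θ = 96.8684°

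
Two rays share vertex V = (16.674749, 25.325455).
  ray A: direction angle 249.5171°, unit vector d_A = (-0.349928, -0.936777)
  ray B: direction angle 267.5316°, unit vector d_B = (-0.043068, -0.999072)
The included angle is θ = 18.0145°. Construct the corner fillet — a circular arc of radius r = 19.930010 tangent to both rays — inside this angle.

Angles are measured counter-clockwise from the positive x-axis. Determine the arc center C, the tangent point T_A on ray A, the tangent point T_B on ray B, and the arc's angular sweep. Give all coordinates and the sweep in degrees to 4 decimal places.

bisector direction at 258.5244° = (-0.198951,-0.980009)
center distance |VC| = r/sin(θ/2) = 19.930010/sin(9.0073°) = 127.299955
C = V + |VC|·bis = (-8.6518,-99.4297)
T_A = V + ((C−V)·d_A)·d_A = V + 125.7302·d_A = (-27.3217,-92.4556)
T_B = V + ((C−V)·d_B)·d_B = V + 125.7302·d_B = (11.2598,-100.2880)
sweep = 180° − θ = 161.9855°

center=(-8.6518,-99.4297) T_A=(-27.3217,-92.4556) T_B=(11.2598,-100.2880) sweep=161.9855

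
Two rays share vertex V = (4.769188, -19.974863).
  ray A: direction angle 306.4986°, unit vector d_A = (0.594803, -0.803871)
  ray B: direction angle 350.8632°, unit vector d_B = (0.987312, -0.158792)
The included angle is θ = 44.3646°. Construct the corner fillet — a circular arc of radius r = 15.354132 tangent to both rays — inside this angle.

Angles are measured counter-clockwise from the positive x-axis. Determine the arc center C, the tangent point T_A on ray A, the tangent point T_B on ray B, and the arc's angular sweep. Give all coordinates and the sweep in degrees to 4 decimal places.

bisector direction at 328.6809° = (0.854286,-0.519804)
center distance |VC| = r/sin(θ/2) = 15.354132/sin(22.1823°) = 40.667300
C = V + |VC|·bis = (39.5107,-41.1139)
T_A = V + ((C−V)·d_A)·d_A = V + 37.6574·d_A = (27.1679,-50.2466)
T_B = V + ((C−V)·d_B)·d_B = V + 37.6574·d_B = (41.9488,-25.9546)
sweep = 180° − θ = 135.6354°

center=(39.5107,-41.1139) T_A=(27.1679,-50.2466) T_B=(41.9488,-25.9546) sweep=135.6354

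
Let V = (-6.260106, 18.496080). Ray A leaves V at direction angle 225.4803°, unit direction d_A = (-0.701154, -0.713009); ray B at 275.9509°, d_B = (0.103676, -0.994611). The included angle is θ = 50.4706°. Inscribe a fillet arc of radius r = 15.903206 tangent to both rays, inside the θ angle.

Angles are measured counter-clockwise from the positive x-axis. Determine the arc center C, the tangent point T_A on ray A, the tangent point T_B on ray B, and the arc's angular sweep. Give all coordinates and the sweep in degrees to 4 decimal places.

bisector direction at 250.7156° = (-0.330257,-0.943891)
center distance |VC| = r/sin(θ/2) = 15.903206/sin(25.2353°) = 37.301989
C = V + |VC|·bis = (-18.5794,-16.7129)
T_A = V + ((C−V)·d_A)·d_A = V + 33.7421·d_A = (-29.9185,-5.5623)
T_B = V + ((C−V)·d_B)·d_B = V + 33.7421·d_B = (-2.7619,-15.0641)
sweep = 180° − θ = 129.5294°

center=(-18.5794,-16.7129) T_A=(-29.9185,-5.5623) T_B=(-2.7619,-15.0641) sweep=129.5294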